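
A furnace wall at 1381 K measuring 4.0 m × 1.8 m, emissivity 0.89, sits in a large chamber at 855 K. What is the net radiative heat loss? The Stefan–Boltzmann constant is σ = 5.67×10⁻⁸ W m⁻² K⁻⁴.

A = 4.0 × 1.8 = 7.20 m².
Q = εσA(T⁴ − T_s⁴). T⁴ − T_s⁴ = (1381)⁴ − (855)⁴ = 3.64×10^12 − 5.34×10^11 = 3.10×10^12 K⁴.
Q = 0.89 × 5.67×10⁻⁸ × 7.20 × 3.10×10^12 = 1.13×10^6 W.

Q ≈ 1.13×10^6 W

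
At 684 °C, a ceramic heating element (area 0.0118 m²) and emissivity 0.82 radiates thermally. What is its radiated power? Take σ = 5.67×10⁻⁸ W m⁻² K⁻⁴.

P ≈ 460 W

684 °C = 957 K.
P = εσAT⁴ = 0.82 × 5.67×10⁻⁸ × 0.0118 × (957)⁴ = 0.82 × 5.67×10⁻⁸ × 0.0118 × 8.39×10^11.
P = 460 W.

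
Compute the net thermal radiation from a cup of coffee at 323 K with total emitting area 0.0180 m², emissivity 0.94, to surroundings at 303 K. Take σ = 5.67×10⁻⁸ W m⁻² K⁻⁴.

Q = εσA(T⁴ − T_s⁴). T⁴ − T_s⁴ = (323)⁴ − (303)⁴ = 1.09×10^10 − 8.43×10^9 = 2.46×10^9 K⁴.
Q = 0.94 × 5.67×10⁻⁸ × 0.0180 × 2.46×10^9 = 2.36 W.

Q ≈ 2.36 W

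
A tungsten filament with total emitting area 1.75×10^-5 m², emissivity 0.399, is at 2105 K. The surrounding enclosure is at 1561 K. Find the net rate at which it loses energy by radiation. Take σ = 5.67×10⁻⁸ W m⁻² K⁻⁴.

Q = εσA(T⁴ − T_s⁴). T⁴ − T_s⁴ = (2105)⁴ − (1561)⁴ = 1.96×10^13 − 5.94×10^12 = 1.37×10^13 K⁴.
Q = 0.399 × 5.67×10⁻⁸ × 1.75×10^-5 × 1.37×10^13 = 5.42 W.

Q ≈ 5.42 W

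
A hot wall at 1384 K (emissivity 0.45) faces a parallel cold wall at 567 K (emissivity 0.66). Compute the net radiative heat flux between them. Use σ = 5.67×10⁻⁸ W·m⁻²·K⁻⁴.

For two large parallel gray plates, q = σ(T₁⁴ − T₂⁴) / (1/ε₁ + 1/ε₂ − 1).
1/ε₁ + 1/ε₂ − 1 = 1/0.45 + 1/0.66 − 1 = 2.737.
T₁⁴ − T₂⁴ = 3.67×10^12 − 1.03×10^11 = 3.57×10^12 K⁴.
q = 5.67×10⁻⁸ × 3.57×10^12 / 2.737 = 73900 W/m².

q ≈ 73900 W/m²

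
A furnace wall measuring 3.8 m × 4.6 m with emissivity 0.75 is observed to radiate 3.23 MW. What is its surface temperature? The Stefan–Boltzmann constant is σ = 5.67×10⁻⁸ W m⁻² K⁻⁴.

T ≈ 1440 K

A = 3.8 × 4.6 = 17.5 m².
From P = εσAT⁴, T = (P / εσA)^(1/4) = (3.23×10^6 / (0.75 × 5.67×10⁻⁸ × 17.5))^(1/4).
T = (4.35×10^12)^(1/4) = 1440 K.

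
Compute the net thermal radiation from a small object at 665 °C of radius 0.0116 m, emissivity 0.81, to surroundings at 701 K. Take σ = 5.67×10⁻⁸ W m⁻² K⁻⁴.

Q ≈ 41.4 W

A = 4πr² = 4π × (0.0116)² = 1.69×10^-3 m².
Convert: 665 °C = 938 K.
Q = εσA(T⁴ − T_s⁴). T⁴ − T_s⁴ = (938)⁴ − (701)⁴ = 7.74×10^11 − 2.41×10^11 = 5.33×10^11 K⁴.
Q = 0.81 × 5.67×10⁻⁸ × 1.69×10^-3 × 5.33×10^11 = 41.4 W.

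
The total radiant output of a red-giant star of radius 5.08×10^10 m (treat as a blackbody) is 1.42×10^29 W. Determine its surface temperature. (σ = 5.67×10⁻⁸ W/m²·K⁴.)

A = 4πr² = 4π × (5.08×10^10)² = 3.24×10^22 m².
From P = σAT⁴, T = (P / σA)^(1/4) = (1.42×10^29 / (5.67×10⁻⁸ × 3.24×10^22))^(1/4).
T = (7.72×10^13)^(1/4) = 2960 K.

T ≈ 2960 K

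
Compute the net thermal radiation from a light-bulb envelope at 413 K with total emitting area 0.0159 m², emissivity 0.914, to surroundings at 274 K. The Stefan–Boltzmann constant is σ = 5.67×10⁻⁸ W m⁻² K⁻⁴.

Q = εσA(T⁴ − T_s⁴). T⁴ − T_s⁴ = (413)⁴ − (274)⁴ = 2.91×10^10 − 5.64×10^9 = 2.35×10^10 K⁴.
Q = 0.914 × 5.67×10⁻⁸ × 0.0159 × 2.35×10^10 = 19.3 W.

Q ≈ 19.3 W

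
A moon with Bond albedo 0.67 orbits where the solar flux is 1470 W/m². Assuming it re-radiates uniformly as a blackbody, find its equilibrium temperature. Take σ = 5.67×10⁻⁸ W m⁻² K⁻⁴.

Power absorbed = (1−a)S·πR²; power emitted = 4πR²σT⁴. Equating and cancelling πR²:
T = ((1−a)S / 4σ)^(1/4) = (485 / (4 × 5.67×10⁻⁸))^(1/4) = (2.14×10^9)^(1/4).
T = 215 K.

T ≈ 215 K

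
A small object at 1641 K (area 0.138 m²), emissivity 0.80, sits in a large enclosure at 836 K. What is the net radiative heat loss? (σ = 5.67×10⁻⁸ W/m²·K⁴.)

Q ≈ 42300 W

Q = εσA(T⁴ − T_s⁴). T⁴ − T_s⁴ = (1641)⁴ − (836)⁴ = 7.25×10^12 − 4.88×10^11 = 6.76×10^12 K⁴.
Q = 0.80 × 5.67×10⁻⁸ × 0.138 × 6.76×10^12 = 42300 W.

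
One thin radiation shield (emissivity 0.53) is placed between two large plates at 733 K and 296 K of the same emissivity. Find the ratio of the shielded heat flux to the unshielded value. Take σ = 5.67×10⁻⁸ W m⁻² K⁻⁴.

With N identical shields there are N+1 = 2 gaps in series, each with the same radiative resistance, so the flux falls to 1/(N+1) of its unshielded value.

ratio ≈ 0.500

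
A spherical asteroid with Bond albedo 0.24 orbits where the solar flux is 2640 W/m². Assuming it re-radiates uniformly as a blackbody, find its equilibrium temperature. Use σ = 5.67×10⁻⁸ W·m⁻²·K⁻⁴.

Power absorbed = (1−a)S·πR²; power emitted = 4πR²σT⁴. Equating and cancelling πR²:
T = ((1−a)S / 4σ)^(1/4) = (2010 / (4 × 5.67×10⁻⁸))^(1/4) = (8.85×10^9)^(1/4).
T = 307 K.

T ≈ 307 K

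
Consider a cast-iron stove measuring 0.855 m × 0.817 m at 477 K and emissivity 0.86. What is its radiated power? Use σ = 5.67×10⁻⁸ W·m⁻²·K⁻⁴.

P ≈ 1760 W

A = 0.855 × 0.817 = 0.699 m².
Stefan–Boltzmann: P = εσAT⁴ = 0.86 × 5.67×10⁻⁸ × 0.699 × (477)⁴ = 0.86 × 5.67×10⁻⁸ × 0.699 × 5.18×10^10.
P = 1760 W.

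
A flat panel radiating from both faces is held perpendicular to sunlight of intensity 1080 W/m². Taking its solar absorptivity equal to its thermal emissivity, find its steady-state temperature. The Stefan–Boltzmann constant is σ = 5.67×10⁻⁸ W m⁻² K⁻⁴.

T ≈ 312 K

Absorbed flux αS = emitted flux 2εσT⁴ per unit area; with α = ε this gives T = (S/2σ)^(1/4).
T = (1080 / (2 × 5.67×10⁻⁸))^(1/4) = (9.52×10^9)^(1/4).
T = 312 K.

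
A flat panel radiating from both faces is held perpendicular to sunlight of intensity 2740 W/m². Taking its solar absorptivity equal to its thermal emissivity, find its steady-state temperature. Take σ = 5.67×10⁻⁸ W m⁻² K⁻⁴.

T ≈ 394 K

Absorbed flux αS = emitted flux 2εσT⁴ per unit area; with α = ε this gives T = (S/2σ)^(1/4).
T = (2740 / (2 × 5.67×10⁻⁸))^(1/4) = (2.42×10^10)^(1/4).
T = 394 K.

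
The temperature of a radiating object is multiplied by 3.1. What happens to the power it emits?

factor ≈ 92.4

P ∝ T⁴, so the power scales as (3.1)⁴ = 92.4.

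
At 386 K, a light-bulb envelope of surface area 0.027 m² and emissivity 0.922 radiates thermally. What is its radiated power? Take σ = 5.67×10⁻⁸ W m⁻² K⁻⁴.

P ≈ 31.3 W

P = εσAT⁴ = 0.922 × 5.67×10⁻⁸ × 0.0270 × (386)⁴ = 0.922 × 5.67×10⁻⁸ × 0.0270 × 2.22×10^10.
P = 31.3 W.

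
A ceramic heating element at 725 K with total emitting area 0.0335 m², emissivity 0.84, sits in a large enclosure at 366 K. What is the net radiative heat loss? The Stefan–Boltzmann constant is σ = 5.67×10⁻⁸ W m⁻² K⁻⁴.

Q = εσA(T⁴ − T_s⁴). T⁴ − T_s⁴ = (725)⁴ − (366)⁴ = 2.76×10^11 − 1.79×10^10 = 2.58×10^11 K⁴.
Q = 0.84 × 5.67×10⁻⁸ × 0.0335 × 2.58×10^11 = 412 W.

Q ≈ 412 W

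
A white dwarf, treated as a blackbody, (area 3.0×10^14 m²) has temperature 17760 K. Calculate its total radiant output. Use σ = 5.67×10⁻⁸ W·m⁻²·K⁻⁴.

P ≈ 1.69×10^24 W

P = σAT⁴ = 5.67×10⁻⁸ × 3.00×10^14 × (17760)⁴ = 5.67×10⁻⁸ × 3.00×10^14 × 9.95×10^16.
P = 1.69×10^24 W.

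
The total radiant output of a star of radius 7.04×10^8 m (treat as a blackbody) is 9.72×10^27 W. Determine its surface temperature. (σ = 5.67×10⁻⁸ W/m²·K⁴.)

T ≈ 12900 K

A = 4πr² = 4π × (7.04×10^8)² = 6.23×10^18 m².
From P = σAT⁴, T = (P / σA)^(1/4) = (9.72×10^27 / (5.67×10⁻⁸ × 6.23×10^18))^(1/4).
T = (2.75×10^16)^(1/4) = 12900 K.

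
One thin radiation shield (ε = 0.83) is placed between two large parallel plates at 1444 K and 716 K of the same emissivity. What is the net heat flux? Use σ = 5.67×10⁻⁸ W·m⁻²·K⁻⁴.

Each of the 2 gaps contributes resistance (2/ε − 1) = 2/0.83 − 1 = 1.410; total = 2.819.
q = σ(T₁⁴ − T₂⁴) / 2.819 = 5.67×10⁻⁸ × 4.08×10^12 / 2.819 = 82200 W/m².

q ≈ 82200 W/m²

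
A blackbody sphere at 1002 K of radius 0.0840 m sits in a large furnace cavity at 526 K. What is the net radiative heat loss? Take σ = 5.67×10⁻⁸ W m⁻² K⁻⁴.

Q ≈ 4680 W

A = 4πr² = 4π × (0.0840)² = 0.0887 m².
Q = σA(T⁴ − T_s⁴). T⁴ − T_s⁴ = (1002)⁴ − (526)⁴ = 1.01×10^12 − 7.65×10^10 = 9.31×10^11 K⁴.
Q = 5.67×10⁻⁸ × 0.0887 × 9.31×10^11 = 4680 W.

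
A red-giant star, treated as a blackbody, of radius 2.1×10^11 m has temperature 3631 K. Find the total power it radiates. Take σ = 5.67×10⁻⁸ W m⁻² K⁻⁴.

P ≈ 5.46×10^30 W

A = 4πr² = 4π × (2.1×10^11)² = 5.54×10^23 m².
P = σAT⁴ = 5.67×10⁻⁸ × 5.54×10^23 × (3631)⁴ = 5.67×10⁻⁸ × 5.54×10^23 × 1.74×10^14.
P = 5.46×10^30 W.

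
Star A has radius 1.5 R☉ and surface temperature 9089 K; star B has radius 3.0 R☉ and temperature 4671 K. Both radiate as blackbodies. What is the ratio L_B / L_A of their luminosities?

L = 4πR²σT⁴ ∝ R²T⁴, so L_B/L_A = (3.0/1.5)² × (4671/9089)⁴ = 4.00 × 0.0698 = 0.279.

L_B/L_A ≈ 0.279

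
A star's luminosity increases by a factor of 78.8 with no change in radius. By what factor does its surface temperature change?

P ∝ T⁴ ⇒ T ∝ P^(1/4), so T scales by (78.8)^(1/4) = 2.98.

factor ≈ 2.98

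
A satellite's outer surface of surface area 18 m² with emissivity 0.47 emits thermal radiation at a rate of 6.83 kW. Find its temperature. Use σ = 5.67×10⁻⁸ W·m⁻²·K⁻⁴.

T ≈ 345 K

From P = εσAT⁴, T = (P / εσA)^(1/4) = (6830 / (0.47 × 5.67×10⁻⁸ × 18.0))^(1/4).
T = (1.42×10^10)^(1/4) = 345 K.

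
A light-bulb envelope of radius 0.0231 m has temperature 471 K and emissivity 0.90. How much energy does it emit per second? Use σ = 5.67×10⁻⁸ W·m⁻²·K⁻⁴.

P ≈ 16.8 W

A = 4πr² = 4π × (0.0231)² = 6.71×10^-3 m².
Stefan–Boltzmann: P = εσAT⁴ = 0.90 × 5.67×10⁻⁸ × 6.71×10^-3 × (471)⁴ = 0.90 × 5.67×10⁻⁸ × 6.71×10^-3 × 4.92×10^10.
P = 16.8 W.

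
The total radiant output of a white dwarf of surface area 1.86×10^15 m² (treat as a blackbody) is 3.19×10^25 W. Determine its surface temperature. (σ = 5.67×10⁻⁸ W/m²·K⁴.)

From P = σAT⁴, T = (P / σA)^(1/4) = (3.19×10^25 / (5.67×10⁻⁸ × 1.86×10^15))^(1/4).
T = (3.02×10^17)^(1/4) = 23500 K.

T ≈ 23500 K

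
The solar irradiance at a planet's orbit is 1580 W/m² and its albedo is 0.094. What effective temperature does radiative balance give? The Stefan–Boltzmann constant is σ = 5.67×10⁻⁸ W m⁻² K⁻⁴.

Power absorbed = (1−a)S·πR²; power emitted = 4πR²σT⁴. Equating and cancelling πR²:
T = ((1−a)S / 4σ)^(1/4) = (1430 / (4 × 5.67×10⁻⁸))^(1/4) = (6.31×10^9)^(1/4).
T = 282 K.

T ≈ 282 K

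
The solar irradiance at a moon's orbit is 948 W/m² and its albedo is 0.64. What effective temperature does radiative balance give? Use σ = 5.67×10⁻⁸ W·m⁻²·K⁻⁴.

Power absorbed = (1−a)S·πR²; power emitted = 4πR²σT⁴. Equating and cancelling πR²:
T = ((1−a)S / 4σ)^(1/4) = (341 / (4 × 5.67×10⁻⁸))^(1/4) = (1.50×10^9)^(1/4).
T = 197 K.

T ≈ 197 K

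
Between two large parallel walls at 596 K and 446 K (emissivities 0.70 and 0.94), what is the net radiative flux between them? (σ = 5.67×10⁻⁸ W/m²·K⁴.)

For two large parallel gray plates, q = σ(T₁⁴ − T₂⁴) / (1/ε₁ + 1/ε₂ − 1).
1/ε₁ + 1/ε₂ − 1 = 1/0.70 + 1/0.94 − 1 = 1.492.
T₁⁴ − T₂⁴ = 1.26×10^11 − 3.96×10^10 = 8.66×10^10 K⁴.
q = 5.67×10⁻⁸ × 8.66×10^10 / 1.492 = 3290 W/m².

q ≈ 3290 W/m²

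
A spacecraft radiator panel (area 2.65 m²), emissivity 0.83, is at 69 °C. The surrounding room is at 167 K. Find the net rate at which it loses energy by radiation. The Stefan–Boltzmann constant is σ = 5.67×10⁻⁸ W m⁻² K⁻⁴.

Convert: 69 °C = 342 K.
Q = εσA(T⁴ − T_s⁴). T⁴ − T_s⁴ = (342)⁴ − (167)⁴ = 1.37×10^10 − 7.78×10^8 = 1.29×10^10 K⁴.
Q = 0.83 × 5.67×10⁻⁸ × 2.65 × 1.29×10^10 = 1610 W.

Q ≈ 1610 W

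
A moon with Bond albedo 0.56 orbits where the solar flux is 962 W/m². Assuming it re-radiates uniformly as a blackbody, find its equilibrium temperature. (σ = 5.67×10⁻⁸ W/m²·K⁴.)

Power absorbed = (1−a)S·πR²; power emitted = 4πR²σT⁴. Equating and cancelling πR²:
T = ((1−a)S / 4σ)^(1/4) = (423 / (4 × 5.67×10⁻⁸))^(1/4) = (1.87×10^9)^(1/4).
T = 208 K.

T ≈ 208 K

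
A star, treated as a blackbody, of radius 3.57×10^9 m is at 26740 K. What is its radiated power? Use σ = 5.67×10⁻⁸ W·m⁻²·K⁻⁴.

P ≈ 4.64×10^30 W

A = 4πr² = 4π × (3.57×10^9)² = 1.60×10^20 m².
P = σAT⁴ = 5.67×10⁻⁸ × 1.60×10^20 × (26740)⁴ = 5.67×10⁻⁸ × 1.60×10^20 × 5.11×10^17.
P = 4.64×10^30 W.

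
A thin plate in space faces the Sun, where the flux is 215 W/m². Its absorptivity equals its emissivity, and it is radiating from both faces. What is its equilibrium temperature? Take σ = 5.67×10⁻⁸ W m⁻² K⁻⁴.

T ≈ 209 K

Absorbed flux αS = emitted flux 2εσT⁴ per unit area; with α = ε this gives T = (S/2σ)^(1/4).
T = (215 / (2 × 5.67×10⁻⁸))^(1/4) = (1.90×10^9)^(1/4).
T = 209 K.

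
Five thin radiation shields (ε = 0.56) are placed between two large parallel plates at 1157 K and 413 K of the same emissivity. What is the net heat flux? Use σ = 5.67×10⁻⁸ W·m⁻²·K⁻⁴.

q ≈ 6480 W/m²

Each of the 6 gaps contributes resistance (2/ε − 1) = 2/0.56 − 1 = 2.571; total = 15.43.
q = σ(T₁⁴ − T₂⁴) / 15.43 = 5.67×10⁻⁸ × 1.76×10^12 / 15.43 = 6480 W/m².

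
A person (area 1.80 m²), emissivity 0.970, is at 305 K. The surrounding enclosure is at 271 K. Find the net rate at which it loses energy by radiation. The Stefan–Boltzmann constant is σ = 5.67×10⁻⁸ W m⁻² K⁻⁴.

Q = εσA(T⁴ − T_s⁴). T⁴ − T_s⁴ = (305)⁴ − (271)⁴ = 8.65×10^9 − 5.39×10^9 = 3.26×10^9 K⁴.
Q = 0.970 × 5.67×10⁻⁸ × 1.80 × 3.26×10^9 = 323 W.

Q ≈ 323 W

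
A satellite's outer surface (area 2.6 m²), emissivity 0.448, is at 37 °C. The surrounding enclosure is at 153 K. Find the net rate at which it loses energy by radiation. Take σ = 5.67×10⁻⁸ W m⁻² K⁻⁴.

Q ≈ 574 W

Convert: 37 °C = 310 K.
Q = εσA(T⁴ − T_s⁴). T⁴ − T_s⁴ = (310)⁴ − (153)⁴ = 9.24×10^9 − 5.48×10^8 = 8.69×10^9 K⁴.
Q = 0.448 × 5.67×10⁻⁸ × 2.60 × 8.69×10^9 = 574 W.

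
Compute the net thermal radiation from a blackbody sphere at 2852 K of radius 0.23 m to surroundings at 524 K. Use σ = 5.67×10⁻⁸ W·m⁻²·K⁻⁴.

A = 4πr² = 4π × (0.23)² = 0.665 m².
Q = σA(T⁴ − T_s⁴). T⁴ − T_s⁴ = (2852)⁴ − (524)⁴ = 6.62×10^13 − 7.54×10^10 = 6.61×10^13 K⁴.
Q = 5.67×10⁻⁸ × 0.665 × 6.61×10^13 = 2.49×10^6 W.

Q ≈ 2.49×10^6 W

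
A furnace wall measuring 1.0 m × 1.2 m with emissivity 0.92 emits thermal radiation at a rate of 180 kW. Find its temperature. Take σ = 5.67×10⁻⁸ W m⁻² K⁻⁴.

T ≈ 1300 K

A = 1.0 × 1.2 = 1.20 m².
From P = εσAT⁴, T = (P / εσA)^(1/4) = (1.80×10^5 / (0.92 × 5.67×10⁻⁸ × 1.20))^(1/4).
T = (2.88×10^12)^(1/4) = 1300 K.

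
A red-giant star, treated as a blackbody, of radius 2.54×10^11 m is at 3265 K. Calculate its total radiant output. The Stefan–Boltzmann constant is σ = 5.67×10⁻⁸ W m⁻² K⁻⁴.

A = 4πr² = 4π × (2.54×10^11)² = 8.11×10^23 m².
P = σAT⁴ = 5.67×10⁻⁸ × 8.11×10^23 × (3265)⁴ = 5.67×10⁻⁸ × 8.11×10^23 × 1.14×10^14.
P = 5.22×10^30 W.

P ≈ 5.22×10^30 W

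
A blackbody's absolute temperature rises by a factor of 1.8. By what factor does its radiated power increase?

factor ≈ 10.5

P ∝ T⁴, so the power scales as (1.8)⁴ = 10.5.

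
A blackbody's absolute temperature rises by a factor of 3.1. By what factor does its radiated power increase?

factor ≈ 92.4

P ∝ T⁴, so the power scales as (3.1)⁴ = 92.4.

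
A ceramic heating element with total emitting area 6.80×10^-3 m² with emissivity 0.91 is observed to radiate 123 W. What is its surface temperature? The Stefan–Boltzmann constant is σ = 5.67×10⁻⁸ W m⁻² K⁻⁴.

From P = εσAT⁴, T = (P / εσA)^(1/4) = (123 / (0.91 × 5.67×10⁻⁸ × 6.80×10^-3))^(1/4).
T = (3.51×10^11)^(1/4) = 769 K.

T ≈ 769 K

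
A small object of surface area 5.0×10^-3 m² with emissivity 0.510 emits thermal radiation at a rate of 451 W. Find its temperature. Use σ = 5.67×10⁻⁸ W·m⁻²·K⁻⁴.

T ≈ 1330 K

From P = εσAT⁴, T = (P / εσA)^(1/4) = (451 / (0.510 × 5.67×10⁻⁸ × 5.00×10^-3))^(1/4).
T = (3.12×10^12)^(1/4) = 1330 K.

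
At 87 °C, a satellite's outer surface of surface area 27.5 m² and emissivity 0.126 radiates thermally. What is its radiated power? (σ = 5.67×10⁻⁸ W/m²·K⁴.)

87 °C = 360 K.
Stefan–Boltzmann: P = εσAT⁴ = 0.126 × 5.67×10⁻⁸ × 27.5 × (360)⁴ = 0.126 × 5.67×10⁻⁸ × 27.5 × 1.68×10^10.
P = 3300 W.

P ≈ 3300 W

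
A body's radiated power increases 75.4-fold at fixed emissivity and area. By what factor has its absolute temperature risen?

P ∝ T⁴ ⇒ T ∝ P^(1/4), so T scales by (75.4)^(1/4) = 2.95.

factor ≈ 2.95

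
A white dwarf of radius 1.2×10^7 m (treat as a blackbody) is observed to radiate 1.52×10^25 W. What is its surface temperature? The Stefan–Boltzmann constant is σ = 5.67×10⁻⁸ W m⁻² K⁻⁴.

A = 4πr² = 4π × (1.2×10^7)² = 1.81×10^15 m².
From P = σAT⁴, T = (P / σA)^(1/4) = (1.52×10^25 / (5.67×10⁻⁸ × 1.81×10^15))^(1/4).
T = (1.48×10^17)^(1/4) = 19600 K.

T ≈ 19600 K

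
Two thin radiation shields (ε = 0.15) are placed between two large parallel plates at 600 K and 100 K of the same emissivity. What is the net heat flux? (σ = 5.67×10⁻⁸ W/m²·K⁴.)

Each of the 3 gaps contributes resistance (2/ε − 1) = 2/0.15 − 1 = 12.33; total = 37.00.
q = σ(T₁⁴ − T₂⁴) / 37.00 = 5.67×10⁻⁸ × 1.29×10^11 / 37.00 = 198 W/m².

q ≈ 198 W/m²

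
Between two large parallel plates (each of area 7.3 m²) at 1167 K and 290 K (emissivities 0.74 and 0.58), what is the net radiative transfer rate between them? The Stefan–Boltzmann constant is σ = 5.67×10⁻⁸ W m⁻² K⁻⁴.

Q ≈ 3.68×10^5 W

For two large parallel gray plates, q = σ(T₁⁴ − T₂⁴) / (1/ε₁ + 1/ε₂ − 1).
1/ε₁ + 1/ε₂ − 1 = 1/0.74 + 1/0.58 − 1 = 2.075.
T₁⁴ − T₂⁴ = 1.85×10^12 − 7.07×10^9 = 1.85×10^12 K⁴.
q = 5.67×10⁻⁸ × 1.85×10^12 / 2.075 = 50500 W/m².
Q = q·A = 50500 × 7.3 = 3.68×10^5 W.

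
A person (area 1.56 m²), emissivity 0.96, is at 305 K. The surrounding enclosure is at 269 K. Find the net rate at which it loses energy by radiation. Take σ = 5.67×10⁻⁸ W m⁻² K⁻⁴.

Q ≈ 290 W

Q = εσA(T⁴ − T_s⁴). T⁴ − T_s⁴ = (305)⁴ − (269)⁴ = 8.65×10^9 − 5.24×10^9 = 3.42×10^9 K⁴.
Q = 0.96 × 5.67×10⁻⁸ × 1.56 × 3.42×10^9 = 290 W.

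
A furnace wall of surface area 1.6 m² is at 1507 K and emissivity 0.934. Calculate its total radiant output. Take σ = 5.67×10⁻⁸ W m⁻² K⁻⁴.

P ≈ 4.37×10^5 W

Stefan–Boltzmann: P = εσAT⁴ = 0.934 × 5.67×10⁻⁸ × 1.60 × (1507)⁴ = 0.934 × 5.67×10⁻⁸ × 1.60 × 5.16×10^12.
P = 4.37×10^5 W.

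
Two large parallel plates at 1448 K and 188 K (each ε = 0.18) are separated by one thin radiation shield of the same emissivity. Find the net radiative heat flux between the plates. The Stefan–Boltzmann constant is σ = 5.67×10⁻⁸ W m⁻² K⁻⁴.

Each of the 2 gaps contributes resistance (2/ε − 1) = 2/0.18 − 1 = 10.11; total = 20.22.
q = σ(T₁⁴ − T₂⁴) / 20.22 = 5.67×10⁻⁸ × 4.39×10^12 / 20.22 = 12300 W/m².

q ≈ 12300 W/m²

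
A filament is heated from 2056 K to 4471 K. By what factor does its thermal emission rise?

ratio ≈ 22.4

P ∝ T⁴, so the ratio is (4471/2056)⁴ = (2.175)⁴ = 22.4.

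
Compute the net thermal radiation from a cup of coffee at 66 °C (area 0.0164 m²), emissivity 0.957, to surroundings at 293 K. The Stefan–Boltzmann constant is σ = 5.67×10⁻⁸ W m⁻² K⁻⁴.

Convert: 66 °C = 339 K.
Q = εσA(T⁴ − T_s⁴). T⁴ − T_s⁴ = (339)⁴ − (293)⁴ = 1.32×10^10 − 7.37×10^9 = 5.84×10^9 K⁴.
Q = 0.957 × 5.67×10⁻⁸ × 0.0164 × 5.84×10^9 = 5.19 W.

Q ≈ 5.19 W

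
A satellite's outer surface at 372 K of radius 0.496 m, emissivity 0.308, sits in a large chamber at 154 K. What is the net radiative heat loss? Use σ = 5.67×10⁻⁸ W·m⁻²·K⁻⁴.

A = 4πr² = 4π × (0.496)² = 3.09 m².
Q = εσA(T⁴ − T_s⁴). T⁴ − T_s⁴ = (372)⁴ − (154)⁴ = 1.92×10^10 − 5.62×10^8 = 1.86×10^10 K⁴.
Q = 0.308 × 5.67×10⁻⁸ × 3.09 × 1.86×10^10 = 1000 W.

Q ≈ 1000 W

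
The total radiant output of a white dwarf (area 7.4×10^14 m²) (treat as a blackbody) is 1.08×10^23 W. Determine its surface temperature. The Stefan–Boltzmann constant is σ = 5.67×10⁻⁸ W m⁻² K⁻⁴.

T ≈ 7120 K

From P = σAT⁴, T = (P / σA)^(1/4) = (1.08×10^23 / (5.67×10⁻⁸ × 7.40×10^14))^(1/4).
T = (2.57×10^15)^(1/4) = 7120 K.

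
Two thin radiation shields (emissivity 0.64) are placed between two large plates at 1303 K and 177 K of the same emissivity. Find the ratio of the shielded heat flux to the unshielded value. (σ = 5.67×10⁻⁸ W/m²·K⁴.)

With N identical shields there are N+1 = 3 gaps in series, each with the same radiative resistance, so the flux falls to 1/(N+1) of its unshielded value.

ratio ≈ 0.333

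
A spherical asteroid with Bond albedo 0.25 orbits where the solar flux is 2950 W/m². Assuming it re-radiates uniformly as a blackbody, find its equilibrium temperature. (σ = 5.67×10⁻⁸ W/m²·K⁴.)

T ≈ 314 K

Power absorbed = (1−a)S·πR²; power emitted = 4πR²σT⁴. Equating and cancelling πR²:
T = ((1−a)S / 4σ)^(1/4) = (2210 / (4 × 5.67×10⁻⁸))^(1/4) = (9.76×10^9)^(1/4).
T = 314 K.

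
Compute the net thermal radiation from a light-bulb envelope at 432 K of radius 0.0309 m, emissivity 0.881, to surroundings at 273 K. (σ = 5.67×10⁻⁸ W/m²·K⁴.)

Q ≈ 17.5 W

A = 4πr² = 4π × (0.0309)² = 0.0120 m².
Q = εσA(T⁴ − T_s⁴). T⁴ − T_s⁴ = (432)⁴ − (273)⁴ = 3.48×10^10 − 5.55×10^9 = 2.93×10^10 K⁴.
Q = 0.881 × 5.67×10⁻⁸ × 0.0120 × 2.93×10^10 = 17.5 W.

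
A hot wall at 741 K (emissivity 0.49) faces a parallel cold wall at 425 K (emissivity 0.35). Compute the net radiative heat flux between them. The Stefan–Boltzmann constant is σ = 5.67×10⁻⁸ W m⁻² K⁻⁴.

For two large parallel gray plates, q = σ(T₁⁴ − T₂⁴) / (1/ε₁ + 1/ε₂ − 1).
1/ε₁ + 1/ε₂ − 1 = 1/0.49 + 1/0.35 − 1 = 3.898.
T₁⁴ − T₂⁴ = 3.01×10^11 − 3.26×10^10 = 2.69×10^11 K⁴.
q = 5.67×10⁻⁸ × 2.69×10^11 / 3.898 = 3910 W/m².

q ≈ 3910 W/m²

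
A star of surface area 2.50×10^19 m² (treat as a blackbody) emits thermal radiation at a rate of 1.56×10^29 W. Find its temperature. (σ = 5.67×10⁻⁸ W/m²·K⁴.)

From P = σAT⁴, T = (P / σA)^(1/4) = (1.56×10^29 / (5.67×10⁻⁸ × 2.50×10^19))^(1/4).
T = (1.10×10^17)^(1/4) = 18200 K.

T ≈ 18200 K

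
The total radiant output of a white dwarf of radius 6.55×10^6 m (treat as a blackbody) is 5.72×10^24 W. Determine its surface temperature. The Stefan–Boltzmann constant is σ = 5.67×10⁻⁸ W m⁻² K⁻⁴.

A = 4πr² = 4π × (6.55×10^6)² = 5.39×10^14 m².
From P = σAT⁴, T = (P / σA)^(1/4) = (5.72×10^24 / (5.67×10⁻⁸ × 5.39×10^14))^(1/4).
T = (1.87×10^17)^(1/4) = 20800 K.

T ≈ 20800 K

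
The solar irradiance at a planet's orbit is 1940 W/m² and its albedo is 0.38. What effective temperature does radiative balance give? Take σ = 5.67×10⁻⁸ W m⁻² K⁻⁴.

Power absorbed = (1−a)S·πR²; power emitted = 4πR²σT⁴. Equating and cancelling πR²:
T = ((1−a)S / 4σ)^(1/4) = (1200 / (4 × 5.67×10⁻⁸))^(1/4) = (5.30×10^9)^(1/4).
T = 270 K.

T ≈ 270 K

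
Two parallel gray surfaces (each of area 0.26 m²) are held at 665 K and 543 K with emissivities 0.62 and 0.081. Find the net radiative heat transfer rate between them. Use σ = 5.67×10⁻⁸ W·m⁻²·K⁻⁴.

For two large parallel gray plates, q = σ(T₁⁴ − T₂⁴) / (1/ε₁ + 1/ε₂ − 1).
1/ε₁ + 1/ε₂ − 1 = 1/0.62 + 1/0.081 − 1 = 12.96.
T₁⁴ − T₂⁴ = 1.96×10^11 − 8.69×10^10 = 1.09×10^11 K⁴.
q = 5.67×10⁻⁸ × 1.09×10^11 / 12.96 = 475 W/m².
Q = q·A = 475 × 0.26 = 124 W.

Q ≈ 124 W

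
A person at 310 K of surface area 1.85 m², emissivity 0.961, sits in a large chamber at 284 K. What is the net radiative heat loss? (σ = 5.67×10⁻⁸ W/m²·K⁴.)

Q ≈ 275 W

Q = εσA(T⁴ − T_s⁴). T⁴ − T_s⁴ = (310)⁴ − (284)⁴ = 9.24×10^9 − 6.51×10^9 = 2.73×10^9 K⁴.
Q = 0.961 × 5.67×10⁻⁸ × 1.85 × 2.73×10^9 = 275 W.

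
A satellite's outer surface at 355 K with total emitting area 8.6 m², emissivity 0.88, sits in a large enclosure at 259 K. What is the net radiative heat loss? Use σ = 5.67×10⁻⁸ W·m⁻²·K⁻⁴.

Q ≈ 4880 W

Q = εσA(T⁴ − T_s⁴). T⁴ − T_s⁴ = (355)⁴ − (259)⁴ = 1.59×10^10 − 4.50×10^9 = 1.14×10^10 K⁴.
Q = 0.88 × 5.67×10⁻⁸ × 8.60 × 1.14×10^10 = 4880 W.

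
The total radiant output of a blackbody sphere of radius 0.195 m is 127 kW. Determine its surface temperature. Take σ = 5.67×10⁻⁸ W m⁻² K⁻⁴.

T ≈ 1470 K

A = 4πr² = 4π × (0.195)² = 0.478 m².
From P = σAT⁴, T = (P / σA)^(1/4) = (1.27×10^5 / (5.67×10⁻⁸ × 0.478))^(1/4).
T = (4.69×10^12)^(1/4) = 1470 K.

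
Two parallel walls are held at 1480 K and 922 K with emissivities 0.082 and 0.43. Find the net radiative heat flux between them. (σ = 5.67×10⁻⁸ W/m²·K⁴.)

For two large parallel gray plates, q = σ(T₁⁴ − T₂⁴) / (1/ε₁ + 1/ε₂ − 1).
1/ε₁ + 1/ε₂ − 1 = 1/0.082 + 1/0.43 − 1 = 13.52.
T₁⁴ − T₂⁴ = 4.80×10^12 − 7.23×10^11 = 4.08×10^12 K⁴.
q = 5.67×10⁻⁸ × 4.08×10^12 / 13.52 = 17100 W/m².

q ≈ 17100 W/m²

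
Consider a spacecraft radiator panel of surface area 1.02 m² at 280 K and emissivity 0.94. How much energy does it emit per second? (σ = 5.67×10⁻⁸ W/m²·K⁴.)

P = εσAT⁴ = 0.94 × 5.67×10⁻⁸ × 1.02 × (280)⁴ = 0.94 × 5.67×10⁻⁸ × 1.02 × 6.15×10^9.
P = 334 W.

P ≈ 334 W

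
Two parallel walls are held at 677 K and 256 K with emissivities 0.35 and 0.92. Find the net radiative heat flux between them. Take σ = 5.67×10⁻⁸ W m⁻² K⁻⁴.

For two large parallel gray plates, q = σ(T₁⁴ − T₂⁴) / (1/ε₁ + 1/ε₂ − 1).
1/ε₁ + 1/ε₂ − 1 = 1/0.35 + 1/0.92 − 1 = 2.944.
T₁⁴ − T₂⁴ = 2.10×10^11 − 4.29×10^9 = 2.06×10^11 K⁴.
q = 5.67×10⁻⁸ × 2.06×10^11 / 2.944 = 3960 W/m².

q ≈ 3960 W/m²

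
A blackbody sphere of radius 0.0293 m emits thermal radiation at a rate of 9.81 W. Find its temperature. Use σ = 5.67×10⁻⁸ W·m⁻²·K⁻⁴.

T ≈ 356 K

A = 4πr² = 4π × (0.0293)² = 0.0108 m².
From P = σAT⁴, T = (P / σA)^(1/4) = (9.81 / (5.67×10⁻⁸ × 0.0108))^(1/4).
T = (1.60×10^10)^(1/4) = 356 K.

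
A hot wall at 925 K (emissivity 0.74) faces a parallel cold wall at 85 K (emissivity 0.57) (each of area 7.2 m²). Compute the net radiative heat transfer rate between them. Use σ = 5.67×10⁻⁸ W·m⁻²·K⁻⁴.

Q ≈ 1.42×10^5 W

For two large parallel gray plates, q = σ(T₁⁴ − T₂⁴) / (1/ε₁ + 1/ε₂ − 1).
1/ε₁ + 1/ε₂ − 1 = 1/0.74 + 1/0.57 − 1 = 2.106.
T₁⁴ − T₂⁴ = 7.32×10^11 − 5.22×10^7 = 7.32×10^11 K⁴.
q = 5.67×10⁻⁸ × 7.32×10^11 / 2.106 = 19700 W/m².
Q = q·A = 19700 × 7.2 = 1.42×10^5 W.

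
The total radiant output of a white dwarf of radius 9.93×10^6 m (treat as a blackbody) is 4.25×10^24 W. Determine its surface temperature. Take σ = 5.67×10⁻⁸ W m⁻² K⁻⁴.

A = 4πr² = 4π × (9.93×10^6)² = 1.24×10^15 m².
From P = σAT⁴, T = (P / σA)^(1/4) = (4.25×10^24 / (5.67×10⁻⁸ × 1.24×10^15))^(1/4).
T = (6.05×10^16)^(1/4) = 15700 K.

T ≈ 15700 K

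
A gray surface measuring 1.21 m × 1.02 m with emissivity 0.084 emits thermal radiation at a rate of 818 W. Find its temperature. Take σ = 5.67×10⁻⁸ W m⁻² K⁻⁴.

T ≈ 611 K

A = 1.21 × 1.02 = 1.23 m².
From P = εσAT⁴, T = (P / εσA)^(1/4) = (818 / (0.084 × 5.67×10⁻⁸ × 1.23))^(1/4).
T = (1.39×10^11)^(1/4) = 611 K.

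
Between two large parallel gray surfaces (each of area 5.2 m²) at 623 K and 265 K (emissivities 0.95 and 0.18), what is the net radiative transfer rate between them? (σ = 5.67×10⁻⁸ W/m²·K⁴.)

Q ≈ 7660 W

For two large parallel gray plates, q = σ(T₁⁴ − T₂⁴) / (1/ε₁ + 1/ε₂ − 1).
1/ε₁ + 1/ε₂ − 1 = 1/0.95 + 1/0.18 − 1 = 5.608.
T₁⁴ − T₂⁴ = 1.51×10^11 − 4.93×10^9 = 1.46×10^11 K⁴.
q = 5.67×10⁻⁸ × 1.46×10^11 / 5.608 = 1470 W/m².
Q = q·A = 1470 × 5.2 = 7660 W.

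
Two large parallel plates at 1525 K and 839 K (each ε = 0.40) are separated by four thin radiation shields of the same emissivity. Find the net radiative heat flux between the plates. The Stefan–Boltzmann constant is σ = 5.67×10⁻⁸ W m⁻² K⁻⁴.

q ≈ 13900 W/m²

Each of the 5 gaps contributes resistance (2/ε − 1) = 2/0.40 − 1 = 4.000; total = 20.00.
q = σ(T₁⁴ − T₂⁴) / 20.00 = 5.67×10⁻⁸ × 4.91×10^12 / 20.00 = 13900 W/m².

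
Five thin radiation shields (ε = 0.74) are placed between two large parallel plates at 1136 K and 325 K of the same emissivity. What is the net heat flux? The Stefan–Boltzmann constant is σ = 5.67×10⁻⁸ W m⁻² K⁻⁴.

Each of the 6 gaps contributes resistance (2/ε − 1) = 2/0.74 − 1 = 1.703; total = 10.22.
q = σ(T₁⁴ − T₂⁴) / 10.22 = 5.67×10⁻⁸ × 1.65×10^12 / 10.22 = 9180 W/m².

q ≈ 9180 W/m²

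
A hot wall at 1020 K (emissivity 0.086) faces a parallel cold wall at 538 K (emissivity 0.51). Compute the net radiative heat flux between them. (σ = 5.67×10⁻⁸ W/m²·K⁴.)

For two large parallel gray plates, q = σ(T₁⁴ − T₂⁴) / (1/ε₁ + 1/ε₂ − 1).
1/ε₁ + 1/ε₂ − 1 = 1/0.086 + 1/0.51 − 1 = 12.59.
T₁⁴ − T₂⁴ = 1.08×10^12 − 8.38×10^10 = 9.99×10^11 K⁴.
q = 5.67×10⁻⁸ × 9.99×10^11 / 12.59 = 4500 W/m².

q ≈ 4500 W/m²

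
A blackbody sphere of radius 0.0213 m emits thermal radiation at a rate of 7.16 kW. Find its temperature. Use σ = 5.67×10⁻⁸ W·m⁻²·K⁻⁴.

A = 4πr² = 4π × (0.0213)² = 5.70×10^-3 m².
From P = σAT⁴, T = (P / σA)^(1/4) = (7160 / (5.67×10⁻⁸ × 5.70×10^-3))^(1/4).
T = (2.21×10^13)^(1/4) = 2170 K.

T ≈ 2170 K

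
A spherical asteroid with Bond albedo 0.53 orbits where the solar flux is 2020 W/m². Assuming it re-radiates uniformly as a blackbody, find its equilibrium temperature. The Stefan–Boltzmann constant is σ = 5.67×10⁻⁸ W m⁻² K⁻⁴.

Power absorbed = (1−a)S·πR²; power emitted = 4πR²σT⁴. Equating and cancelling πR²:
T = ((1−a)S / 4σ)^(1/4) = (949 / (4 × 5.67×10⁻⁸))^(1/4) = (4.19×10^9)^(1/4).
T = 254 K.

T ≈ 254 K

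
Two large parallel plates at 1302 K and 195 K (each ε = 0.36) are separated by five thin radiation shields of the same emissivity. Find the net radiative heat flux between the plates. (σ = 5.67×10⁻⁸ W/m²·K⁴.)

q ≈ 5960 W/m²

Each of the 6 gaps contributes resistance (2/ε − 1) = 2/0.36 − 1 = 4.556; total = 27.33.
q = σ(T₁⁴ − T₂⁴) / 27.33 = 5.67×10⁻⁸ × 2.87×10^12 / 27.33 = 5960 W/m².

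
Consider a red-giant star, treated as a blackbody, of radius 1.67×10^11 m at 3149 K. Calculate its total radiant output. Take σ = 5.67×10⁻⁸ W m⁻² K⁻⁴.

A = 4πr² = 4π × (1.67×10^11)² = 3.50×10^23 m².
P = σAT⁴ = 5.67×10⁻⁸ × 3.50×10^23 × (3149)⁴ = 5.67×10⁻⁸ × 3.50×10^23 × 9.83×10^13.
P = 1.95×10^30 W.

P ≈ 1.95×10^30 W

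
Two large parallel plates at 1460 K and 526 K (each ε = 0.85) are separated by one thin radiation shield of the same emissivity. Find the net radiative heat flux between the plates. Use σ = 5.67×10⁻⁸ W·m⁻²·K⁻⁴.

Each of the 2 gaps contributes resistance (2/ε − 1) = 2/0.85 − 1 = 1.353; total = 2.706.
q = σ(T₁⁴ − T₂⁴) / 2.706 = 5.67×10⁻⁸ × 4.47×10^12 / 2.706 = 93600 W/m².

q ≈ 93600 W/m²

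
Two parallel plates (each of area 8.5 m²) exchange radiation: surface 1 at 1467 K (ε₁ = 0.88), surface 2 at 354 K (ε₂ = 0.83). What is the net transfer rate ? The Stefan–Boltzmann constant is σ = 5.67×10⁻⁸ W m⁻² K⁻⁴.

For two large parallel gray plates, q = σ(T₁⁴ − T₂⁴) / (1/ε₁ + 1/ε₂ − 1).
1/ε₁ + 1/ε₂ − 1 = 1/0.88 + 1/0.83 − 1 = 1.341.
T₁⁴ − T₂⁴ = 4.63×10^12 − 1.57×10^10 = 4.62×10^12 K⁴.
q = 5.67×10⁻⁸ × 4.62×10^12 / 1.341 = 1.95×10^5 W/m².
Q = q·A = 1.95×10^5 × 8.5 = 1.66×10^6 W.

Q ≈ 1.66×10^6 W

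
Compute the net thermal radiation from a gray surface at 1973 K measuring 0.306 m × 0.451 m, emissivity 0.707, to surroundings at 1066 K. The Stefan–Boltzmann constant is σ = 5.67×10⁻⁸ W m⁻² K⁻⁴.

Q ≈ 76700 W

A = 0.306 × 0.451 = 0.138 m².
Q = εσA(T⁴ − T_s⁴). T⁴ − T_s⁴ = (1973)⁴ − (1066)⁴ = 1.52×10^13 − 1.29×10^12 = 1.39×10^13 K⁴.
Q = 0.707 × 5.67×10⁻⁸ × 0.138 × 1.39×10^13 = 76700 W.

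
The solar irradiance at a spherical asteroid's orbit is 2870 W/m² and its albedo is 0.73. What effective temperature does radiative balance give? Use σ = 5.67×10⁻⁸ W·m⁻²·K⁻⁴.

Power absorbed = (1−a)S·πR²; power emitted = 4πR²σT⁴. Equating and cancelling πR²:
T = ((1−a)S / 4σ)^(1/4) = (775 / (4 × 5.67×10⁻⁸))^(1/4) = (3.42×10^9)^(1/4).
T = 242 K.

T ≈ 242 K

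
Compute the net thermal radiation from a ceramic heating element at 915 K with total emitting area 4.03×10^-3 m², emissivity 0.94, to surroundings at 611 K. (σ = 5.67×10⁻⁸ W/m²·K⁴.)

Q ≈ 121 W

Q = εσA(T⁴ − T_s⁴). T⁴ − T_s⁴ = (915)⁴ − (611)⁴ = 7.01×10^11 − 1.39×10^11 = 5.62×10^11 K⁴.
Q = 0.94 × 5.67×10⁻⁸ × 4.03×10^-3 × 5.62×10^11 = 121 W.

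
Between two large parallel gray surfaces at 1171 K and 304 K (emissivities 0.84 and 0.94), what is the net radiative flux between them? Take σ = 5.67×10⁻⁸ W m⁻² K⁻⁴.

For two large parallel gray plates, q = σ(T₁⁴ − T₂⁴) / (1/ε₁ + 1/ε₂ − 1).
1/ε₁ + 1/ε₂ − 1 = 1/0.84 + 1/0.94 − 1 = 1.254.
T₁⁴ − T₂⁴ = 1.88×10^12 − 8.54×10^9 = 1.87×10^12 K⁴.
q = 5.67×10⁻⁸ × 1.87×10^12 / 1.254 = 84600 W/m².

q ≈ 84600 W/m²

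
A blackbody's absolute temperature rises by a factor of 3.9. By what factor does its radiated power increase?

factor ≈ 231

P ∝ T⁴, so the power scales as (3.9)⁴ = 231.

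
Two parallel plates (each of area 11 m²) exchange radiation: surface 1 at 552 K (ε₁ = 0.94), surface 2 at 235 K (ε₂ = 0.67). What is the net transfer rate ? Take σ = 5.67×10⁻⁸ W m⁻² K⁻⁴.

For two large parallel gray plates, q = σ(T₁⁴ − T₂⁴) / (1/ε₁ + 1/ε₂ − 1).
1/ε₁ + 1/ε₂ − 1 = 1/0.94 + 1/0.67 − 1 = 1.556.
T₁⁴ − T₂⁴ = 9.28×10^10 − 3.05×10^9 = 8.98×10^10 K⁴.
q = 5.67×10⁻⁸ × 8.98×10^10 / 1.556 = 3270 W/m².
Q = q·A = 3270 × 11 = 36000 W.

Q ≈ 36000 W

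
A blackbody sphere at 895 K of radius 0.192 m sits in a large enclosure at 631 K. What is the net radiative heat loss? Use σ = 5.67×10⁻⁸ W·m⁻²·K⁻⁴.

A = 4πr² = 4π × (0.192)² = 0.463 m².
Q = σA(T⁴ − T_s⁴). T⁴ − T_s⁴ = (895)⁴ − (631)⁴ = 6.42×10^11 − 1.59×10^11 = 4.83×10^11 K⁴.
Q = 5.67×10⁻⁸ × 0.463 × 4.83×10^11 = 12700 W.

Q ≈ 12700 W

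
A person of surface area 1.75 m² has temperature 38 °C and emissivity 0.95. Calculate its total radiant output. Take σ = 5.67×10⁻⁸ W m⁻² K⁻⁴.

38 °C = 311 K.
P = εσAT⁴ = 0.95 × 5.67×10⁻⁸ × 1.75 × (311)⁴ = 0.95 × 5.67×10⁻⁸ × 1.75 × 9.35×10^9.
P = 882 W.

P ≈ 882 W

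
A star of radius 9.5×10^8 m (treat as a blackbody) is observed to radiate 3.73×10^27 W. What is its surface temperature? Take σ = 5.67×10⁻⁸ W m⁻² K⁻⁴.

T ≈ 8730 K

A = 4πr² = 4π × (9.5×10^8)² = 1.13×10^19 m².
From P = σAT⁴, T = (P / σA)^(1/4) = (3.73×10^27 / (5.67×10⁻⁸ × 1.13×10^19))^(1/4).
T = (5.80×10^15)^(1/4) = 8730 K.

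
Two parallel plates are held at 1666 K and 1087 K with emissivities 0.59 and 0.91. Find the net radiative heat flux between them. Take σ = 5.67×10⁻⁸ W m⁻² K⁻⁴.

q ≈ 1.99×10^5 W/m²

For two large parallel gray plates, q = σ(T₁⁴ − T₂⁴) / (1/ε₁ + 1/ε₂ − 1).
1/ε₁ + 1/ε₂ − 1 = 1/0.59 + 1/0.91 − 1 = 1.794.
T₁⁴ − T₂⁴ = 7.70×10^12 − 1.40×10^12 = 6.31×10^12 K⁴.
q = 5.67×10⁻⁸ × 6.31×10^12 / 1.794 = 1.99×10^5 W/m².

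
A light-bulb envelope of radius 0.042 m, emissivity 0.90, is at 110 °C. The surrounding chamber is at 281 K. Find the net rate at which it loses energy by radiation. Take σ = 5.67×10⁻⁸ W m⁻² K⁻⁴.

A = 4πr² = 4π × (0.042)² = 0.0222 m².
Convert: 110 °C = 383 K.
Q = εσA(T⁴ − T_s⁴). T⁴ − T_s⁴ = (383)⁴ − (281)⁴ = 2.15×10^10 − 6.23×10^9 = 1.53×10^10 K⁴.
Q = 0.90 × 5.67×10⁻⁸ × 0.0222 × 1.53×10^10 = 17.3 W.

Q ≈ 17.3 W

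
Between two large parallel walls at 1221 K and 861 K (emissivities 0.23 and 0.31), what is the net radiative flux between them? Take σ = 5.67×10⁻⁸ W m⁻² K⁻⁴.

q ≈ 14400 W/m²

For two large parallel gray plates, q = σ(T₁⁴ − T₂⁴) / (1/ε₁ + 1/ε₂ − 1).
1/ε₁ + 1/ε₂ − 1 = 1/0.23 + 1/0.31 − 1 = 6.574.
T₁⁴ − T₂⁴ = 2.22×10^12 − 5.50×10^11 = 1.67×10^12 K⁴.
q = 5.67×10⁻⁸ × 1.67×10^12 / 6.574 = 14400 W/m².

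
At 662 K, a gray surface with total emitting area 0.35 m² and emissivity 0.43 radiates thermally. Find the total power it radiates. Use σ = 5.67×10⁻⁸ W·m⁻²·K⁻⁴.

Stefan–Boltzmann: P = εσAT⁴ = 0.43 × 5.67×10⁻⁸ × 0.350 × (662)⁴ = 0.43 × 5.67×10⁻⁸ × 0.350 × 1.92×10^11.
P = 1640 W.

P ≈ 1640 W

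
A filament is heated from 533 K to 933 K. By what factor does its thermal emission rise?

ratio ≈ 9.39

P ∝ T⁴, so the ratio is (933/533)⁴ = (1.750)⁴ = 9.39.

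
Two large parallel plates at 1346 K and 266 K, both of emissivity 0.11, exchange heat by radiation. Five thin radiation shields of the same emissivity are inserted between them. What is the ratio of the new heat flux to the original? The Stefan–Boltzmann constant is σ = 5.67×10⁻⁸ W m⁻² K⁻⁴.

ratio ≈ 0.167

With N identical shields there are N+1 = 6 gaps in series, each with the same radiative resistance, so the flux falls to 1/(N+1) of its unshielded value.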